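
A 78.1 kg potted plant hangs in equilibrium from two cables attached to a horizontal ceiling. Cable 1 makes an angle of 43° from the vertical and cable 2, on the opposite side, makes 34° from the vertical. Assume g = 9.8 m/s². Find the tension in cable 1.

T_1 ≈ 439 N

Angles from the horizontal: cable 1 is 90° − 43° = 47°, cable 2 is 90° − 34° = 56°.
Weight W = 78.1 × 9.8 = 765.4 N acts straight down.
Horizontal: T_1 cos 47° = T_2 cos 56°  →  T_2 = 1.22 T_1.
Vertical: T_1 sin 47° + T_2 sin 56° = 765.4.
Substituting the horizontal relation into the vertical equation gives 1.742 T_1 = 765.4, so T_1 = 439.3 N.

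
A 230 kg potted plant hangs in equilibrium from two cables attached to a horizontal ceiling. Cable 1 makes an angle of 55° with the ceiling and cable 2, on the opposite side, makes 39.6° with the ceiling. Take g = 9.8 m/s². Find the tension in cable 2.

T_2 ≈ 1300 N

Weight W = 230 × 9.8 = 2254 N acts straight down.
Horizontal: T_1 cos 55° = T_2 cos 39.6°  →  T_1 = 1.343 T_2.
Vertical: T_1 sin 55° + T_2 sin 39.6° = 2254.
Substituting the horizontal relation into the vertical equation gives 1.738 T_2 = 2254, so T_2 = 1297 N.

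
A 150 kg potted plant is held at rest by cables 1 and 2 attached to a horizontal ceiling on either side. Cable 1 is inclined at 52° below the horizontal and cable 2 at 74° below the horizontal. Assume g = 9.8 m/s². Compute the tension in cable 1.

Weight W = 150 × 9.8 = 1470 N acts straight down.
Horizontal: T_1 cos 52° = T_2 cos 74°  →  T_2 = 2.234 T_1.
Vertical: T_1 sin 52° + T_2 sin 74° = 1470.
Substituting the horizontal relation into the vertical equation gives 2.935 T_1 = 1470, so T_1 = 500.8 N.

T_1 ≈ 501 N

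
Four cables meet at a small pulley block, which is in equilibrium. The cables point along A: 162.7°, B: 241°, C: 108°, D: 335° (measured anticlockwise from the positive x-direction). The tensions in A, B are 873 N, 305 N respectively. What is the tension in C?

T_C ≈ 576 N

Resolve: ΣF_x = 873 cos 162.7° + 305 cos 241° + T_C cos 108° + T_D cos 335° = 0.
        ΣF_y = 873 sin 162.7° + 305 sin 241° + T_C sin 108° + T_D sin 335° = 0.
The known terms sum to (-981.4, -7.151) N, so -0.3090 T_C + 0.9063 T_D = 981.4 and 0.9511 T_C − 0.4226 T_D = 7.151.
Solving simultaneously: T_C = 576 N, T_D = 1279 N.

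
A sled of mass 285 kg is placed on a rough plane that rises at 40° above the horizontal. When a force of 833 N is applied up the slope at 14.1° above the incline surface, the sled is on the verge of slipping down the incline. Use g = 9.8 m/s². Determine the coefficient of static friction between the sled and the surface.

μ ≈ 0.510

On the verge of sliding down the incline, friction is at its maximum μN and acts up the slope.
Perpendicular to incline: N = W cos 40° − P sin 14.1° = 2140 − 202.9 = 1937 N.
Along incline: P cos 14.1° + μN = W sin 40° → μ = (W sin 40° − P cos 14.1°) / N = 0.5099.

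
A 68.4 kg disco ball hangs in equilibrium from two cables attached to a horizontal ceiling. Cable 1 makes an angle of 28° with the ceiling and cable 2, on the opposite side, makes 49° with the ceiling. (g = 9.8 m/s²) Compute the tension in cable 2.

Weight W = 68.4 × 9.8 = 670.3 N acts straight down.
Horizontal: T_1 cos 28° = T_2 cos 49°  →  T_1 = 0.743 T_2.
Vertical: T_1 sin 28° + T_2 sin 49° = 670.3.
Substituting the horizontal relation into the vertical equation gives 1.104 T_2 = 670.3, so T_2 = 607.4 N.

T_2 ≈ 607 N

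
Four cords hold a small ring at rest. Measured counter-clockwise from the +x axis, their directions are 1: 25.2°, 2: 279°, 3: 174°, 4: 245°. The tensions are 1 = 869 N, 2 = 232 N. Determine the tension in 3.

Resolve: ΣF_x = 869 cos 25.2° + 232 cos 279° + T_3 cos 174° + T_4 cos 245° = 0.
        ΣF_y = 869 sin 25.2° + 232 sin 279° + T_3 sin 174° + T_4 sin 245° = 0.
The known terms sum to (822.6, 140.9) N, so -0.9945 T_3 − 0.4226 T_4 = -822.6 and 0.1045 T_3 − 0.9063 T_4 = -140.9.
Solving simultaneously: T_3 = 725.5 N, T_4 = 239.1 N.

T_3 ≈ 726 N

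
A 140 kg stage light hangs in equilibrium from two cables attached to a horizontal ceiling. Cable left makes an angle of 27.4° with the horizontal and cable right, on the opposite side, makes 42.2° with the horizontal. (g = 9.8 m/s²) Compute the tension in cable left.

Weight W = 140 × 9.8 = 1372 N acts straight down.
Horizontal: T_left cos 27.4° = T_right cos 42.2°  →  T_right = 1.198 T_left.
Vertical: T_left sin 27.4° + T_right sin 42.2° = 1372.
Substituting the horizontal relation into the vertical equation gives 1.265 T_left = 1372, so T_left = 1084 N.

T_left ≈ 1080 N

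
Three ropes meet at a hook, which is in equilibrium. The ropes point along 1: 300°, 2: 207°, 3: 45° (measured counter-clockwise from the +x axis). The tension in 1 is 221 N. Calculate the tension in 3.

Resolve: ΣF_x = 221 cos 300° + T_2 cos 207° + T_3 cos 45° = 0.
        ΣF_y = 221 sin 300° + T_2 sin 207° + T_3 sin 45° = 0.
The known terms sum to (110.5, -191.4) N, so -0.8910 T_2 + 0.7071 T_3 = -110.5 and -0.4540 T_2 + 0.7071 T_3 = 191.4.
Solving simultaneously: T_2 = 690.8 N, T_3 = 714.2 N.

T_3 ≈ 714 N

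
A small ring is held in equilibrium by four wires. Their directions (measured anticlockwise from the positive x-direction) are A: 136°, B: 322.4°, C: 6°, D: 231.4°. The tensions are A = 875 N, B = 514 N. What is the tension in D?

T_D ≈ 444 N

Resolve: ΣF_x = 875 cos 136° + 514 cos 322.4° + T_C cos 6° + T_D cos 231.4° = 0.
        ΣF_y = 875 sin 136° + 514 sin 322.4° + T_C sin 6° + T_D sin 231.4° = 0.
The known terms sum to (-222.2, 294.2) N, so 0.9945 T_C − 0.6239 T_D = 222.2 and 0.1045 T_C − 0.7815 T_D = -294.2.
Solving simultaneously: T_C = 501.7 N, T_D = 443.6 N.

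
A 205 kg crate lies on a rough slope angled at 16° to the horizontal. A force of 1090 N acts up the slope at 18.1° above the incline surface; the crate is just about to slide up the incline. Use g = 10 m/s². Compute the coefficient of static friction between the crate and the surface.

μ ≈ 0.289

On the verge of sliding up the incline, friction is at its maximum μN and acts down the slope.
Perpendicular to incline: N = W cos 16° − P sin 18.1° = 1971 − 338.6 = 1632 N.
Along incline: P cos 18.1° − μN = W sin 16° → μ = −(W sin 16° − P cos 18.1°) / N = 0.2886.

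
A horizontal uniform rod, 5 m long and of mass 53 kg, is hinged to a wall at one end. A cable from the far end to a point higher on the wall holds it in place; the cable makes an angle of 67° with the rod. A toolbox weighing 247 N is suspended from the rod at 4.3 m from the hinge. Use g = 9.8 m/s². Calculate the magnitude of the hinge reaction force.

Take torques about the hinge: T sin 67° · 5 = 53×9.8×2.5 + 247×4.3 = 2360.6 N·m.
So T = 2360.6 / (0.9205 × 5) = 512.89 N.
ΣF_x = 0: H_x = T cos 67° = 200.4 N.
ΣF_y = 0: H_y = (53×9.8 + 247) − T sin 67° = 766.4 − 472.12 = 294.28 N.
|H| = √(H_x² + H_y²) = √((200.4)² + (294.28)²) = 356.04 N.

|H| ≈ 356 N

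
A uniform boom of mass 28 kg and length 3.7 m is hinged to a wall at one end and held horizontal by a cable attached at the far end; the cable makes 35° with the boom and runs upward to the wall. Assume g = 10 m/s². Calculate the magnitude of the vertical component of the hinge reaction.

|H_y| ≈ 140 N

Take torques about the hinge: T sin 35° · 3.7 = 28×10×1.85 = 518 N·m.
So T = 518 / (0.5736 × 3.7) = 244.08 N.
ΣF_y = 0: H_y = (28×10) − T sin 35° = 280 − 140 = 140 N.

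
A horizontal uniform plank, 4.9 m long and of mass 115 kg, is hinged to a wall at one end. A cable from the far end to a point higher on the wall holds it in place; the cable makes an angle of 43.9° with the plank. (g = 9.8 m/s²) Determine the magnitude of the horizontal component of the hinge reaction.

H_x ≈ 586 N

Take torques about the hinge: T sin 43.9° · 4.9 = 115×9.8×2.45 = 2761.2 N·m.
So T = 2761.2 / (0.6934 × 4.9) = 812.66 N.
ΣF_x = 0: H_x = T cos 43.9° = 585.56 N.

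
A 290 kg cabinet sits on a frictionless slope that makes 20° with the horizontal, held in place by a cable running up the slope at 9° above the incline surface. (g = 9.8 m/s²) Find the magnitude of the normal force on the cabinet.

Take axes along and perpendicular to the incline. Weight components: W sin 20° = 972 N down-slope, W cos 20° = 2671 N into the surface.
Along incline: T cos 9° = W sin 20° → T = 984.1 N.
Perpendicular: N = W cos 20° − T sin 9° = 2517 N.

N ≈ 2520 N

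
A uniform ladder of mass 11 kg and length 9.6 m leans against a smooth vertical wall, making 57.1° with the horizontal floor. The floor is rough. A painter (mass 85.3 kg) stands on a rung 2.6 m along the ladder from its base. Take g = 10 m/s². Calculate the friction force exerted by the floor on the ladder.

f ≈ 185 N

Torques about the foot: N_wall · 9.6 sin 57.1° = 11×10×4.8 cos 57.1° + 85.3×10×2.6 cos 57.1° → N_wall = 185.04 N.
ΣF_x = 0: f_floor = N_wall = 185.04 N.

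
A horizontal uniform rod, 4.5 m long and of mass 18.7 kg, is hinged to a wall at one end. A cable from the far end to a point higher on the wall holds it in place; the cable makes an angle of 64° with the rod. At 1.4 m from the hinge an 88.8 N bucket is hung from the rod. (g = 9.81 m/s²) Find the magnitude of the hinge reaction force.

|H| ≈ 164 N

Take torques about the hinge: T sin 64° · 4.5 = 18.7×9.81×2.25 + 88.8×1.4 = 537.08 N·m.
So T = 537.08 / (0.8988 × 4.5) = 132.79 N.
ΣF_x = 0: H_x = T cos 64° = 58.211 N.
ΣF_y = 0: H_y = (18.7×9.81 + 88.8) − T sin 64° = 272.25 − 119.35 = 152.9 N.
|H| = √(H_x² + H_y²) = √((58.211)² + (152.9)²) = 163.6 N.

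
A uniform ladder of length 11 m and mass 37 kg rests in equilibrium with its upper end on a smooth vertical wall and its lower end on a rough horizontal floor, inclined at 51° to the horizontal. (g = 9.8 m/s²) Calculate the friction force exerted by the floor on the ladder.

f ≈ 147 N

Torques about the foot: N_wall · 11 sin 51° = 37×9.8×5.5 cos 51° → N_wall = 146.81 N.
ΣF_x = 0: f_floor = N_wall = 146.81 N.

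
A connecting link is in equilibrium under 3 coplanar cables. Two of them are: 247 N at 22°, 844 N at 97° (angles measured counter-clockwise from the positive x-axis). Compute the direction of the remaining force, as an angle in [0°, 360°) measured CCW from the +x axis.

θ ≈ 262°

Sum the known components: ΣF_x = 126.2 N, ΣF_y = 930.2 N.
For equilibrium the remaining force must supply (−ΣF_x, −ΣF_y) = (-126.2, -930.2) N.
Magnitude = √((-126.2)² + (-930.2)²) = 938.8 N; direction = atan2(-930.2, -126.2) = 262.3°.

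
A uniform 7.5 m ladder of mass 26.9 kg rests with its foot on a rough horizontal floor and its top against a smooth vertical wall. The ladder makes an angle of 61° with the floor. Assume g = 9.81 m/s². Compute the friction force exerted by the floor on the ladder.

f ≈ 73.1 N

Torques about the foot: N_wall · 7.5 sin 61° = 26.9×9.81×3.75 cos 61° → N_wall = 73.138 N.
ΣF_x = 0: f_floor = N_wall = 73.138 N.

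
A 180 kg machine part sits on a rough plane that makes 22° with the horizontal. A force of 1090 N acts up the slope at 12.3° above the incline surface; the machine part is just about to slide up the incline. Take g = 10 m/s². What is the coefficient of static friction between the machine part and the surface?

μ ≈ 0.272

On the verge of sliding up the incline, friction is at its maximum μN and acts down the slope.
Perpendicular to incline: N = W cos 22° − P sin 12.3° = 1669 − 232.2 = 1437 N.
Along incline: P cos 12.3° − μN = W sin 22° → μ = −(W sin 22° − P cos 12.3°) / N = 0.2719.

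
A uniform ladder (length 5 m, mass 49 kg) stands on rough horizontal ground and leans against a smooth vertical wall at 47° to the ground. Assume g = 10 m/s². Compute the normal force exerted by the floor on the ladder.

ΣF_y = 0: N_floor = 49×10 = 490 N.

N_floor ≈ 490 N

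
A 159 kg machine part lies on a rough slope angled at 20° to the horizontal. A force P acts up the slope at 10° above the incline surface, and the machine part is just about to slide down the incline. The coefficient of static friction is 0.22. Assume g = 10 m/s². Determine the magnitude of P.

P ≈ 227 N

On the verge of sliding down the incline, friction equals μN and acts up the slope.
Perpendicular: N + P sin 10° = W cos 20° = 1494 N.
Along incline: P cos 10° + μN = W sin 20° with W sin 20° = 543.8 N.
Solving the pair for P and N: P = 227.2 N, N = 1455 N (and f = μN = 320 N).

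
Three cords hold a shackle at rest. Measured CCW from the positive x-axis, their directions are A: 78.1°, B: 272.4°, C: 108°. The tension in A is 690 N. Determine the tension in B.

T_B ≈ 1280 N

Resolve: ΣF_x = 690 cos 78.1° + T_B cos 272.4° + T_C cos 108° = 0.
        ΣF_y = 690 sin 78.1° + T_B sin 272.4° + T_C sin 108° = 0.
The known terms sum to (142.3, 675.2) N, so 0.0419 T_B − 0.3090 T_C = -142.3 and -0.9991 T_B + 0.9511 T_C = -675.2.
Solving simultaneously: T_B = 1279 N, T_C = 633.8 N.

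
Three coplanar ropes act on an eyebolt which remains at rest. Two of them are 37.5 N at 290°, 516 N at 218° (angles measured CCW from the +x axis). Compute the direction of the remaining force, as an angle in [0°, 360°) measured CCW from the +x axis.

θ ≈ 41.9°

Sum the known components: ΣF_x = -393.8 N, ΣF_y = -352.9 N.
For equilibrium the remaining force must supply (−ΣF_x, −ΣF_y) = (393.8, 352.9) N.
Magnitude = √((393.8)² + (352.9)²) = 528.8 N; direction = atan2(352.9, 393.8) = 41.9°.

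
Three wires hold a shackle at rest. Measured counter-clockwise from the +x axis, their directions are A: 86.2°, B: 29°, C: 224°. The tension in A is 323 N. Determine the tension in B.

Resolve: ΣF_x = 323 cos 86.2° + T_B cos 29° + T_C cos 224° = 0.
        ΣF_y = 323 sin 86.2° + T_B sin 29° + T_C sin 224° = 0.
The known terms sum to (21.41, 322.3) N, so 0.8746 T_B − 0.7193 T_C = -21.41 and 0.4848 T_B − 0.6947 T_C = -322.3.
Solving simultaneously: T_B = 838.3 N, T_C = 1049 N.

T_B ≈ 838 N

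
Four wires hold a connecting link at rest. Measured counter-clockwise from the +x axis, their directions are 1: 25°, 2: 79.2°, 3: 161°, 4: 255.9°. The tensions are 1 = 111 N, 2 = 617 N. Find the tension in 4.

T_4 ≈ 690 N

Resolve: ΣF_x = 111 cos 25° + 617 cos 79.2° + T_3 cos 161° + T_4 cos 255.9° = 0.
        ΣF_y = 111 sin 25° + 617 sin 79.2° + T_3 sin 161° + T_4 sin 255.9° = 0.
The known terms sum to (216.2, 653) N, so -0.9455 T_3 − 0.2436 T_4 = -216.2 and 0.3256 T_3 − 0.9699 T_4 = -653.
Solving simultaneously: T_3 = 50.81 N, T_4 = 690.3 N.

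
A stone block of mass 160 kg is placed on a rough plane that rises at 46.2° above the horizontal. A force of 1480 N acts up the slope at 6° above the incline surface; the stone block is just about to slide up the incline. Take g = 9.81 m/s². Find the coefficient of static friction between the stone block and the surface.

On the verge of sliding up the incline, friction is at its maximum μN and acts down the slope.
Perpendicular to incline: N = W cos 46.2° − P sin 6° = 1086 − 154.7 = 931.7 N.
Along incline: P cos 6° − μN = W sin 46.2° → μ = −(W sin 46.2° − P cos 6°) / N = 0.3639.

μ ≈ 0.364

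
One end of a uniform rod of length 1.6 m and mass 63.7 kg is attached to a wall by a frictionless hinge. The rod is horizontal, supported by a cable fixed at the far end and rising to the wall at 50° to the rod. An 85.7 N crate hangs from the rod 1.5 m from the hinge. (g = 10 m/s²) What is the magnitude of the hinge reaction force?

|H| ≈ 466 N

Take torques about the hinge: T sin 50° · 1.6 = 63.7×10×0.8 + 85.7×1.5 = 638.15 N·m.
So T = 638.15 / (0.7660 × 1.6) = 520.65 N.
ΣF_x = 0: H_x = T cos 50° = 334.67 N.
ΣF_y = 0: H_y = (63.7×10 + 85.7) − T sin 50° = 722.7 − 398.84 = 323.86 N.
|H| = √(H_x² + H_y²) = √((334.67)² + (323.86)²) = 465.71 N.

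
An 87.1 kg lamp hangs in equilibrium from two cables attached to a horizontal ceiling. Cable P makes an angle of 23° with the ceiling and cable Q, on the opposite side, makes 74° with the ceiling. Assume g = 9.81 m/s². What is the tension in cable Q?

Weight W = 87.1 × 9.81 = 854.5 N acts straight down.
Horizontal: T_P cos 23° = T_Q cos 74°  →  T_P = 0.2994 T_Q.
Vertical: T_P sin 23° + T_Q sin 74° = 854.5.
Substituting the horizontal relation into the vertical equation gives 1.078 T_Q = 854.5, so T_Q = 792.4 N.

T_Q ≈ 792 N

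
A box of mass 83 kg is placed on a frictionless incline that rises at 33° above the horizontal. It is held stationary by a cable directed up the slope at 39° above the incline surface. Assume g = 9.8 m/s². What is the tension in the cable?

Take axes along and perpendicular to the incline. Weight components: W sin 33° = 443 N down-slope, W cos 33° = 682.2 N into the surface.
Along incline: T cos 39° = W sin 33° → T = 570 N.
Perpendicular: N = W cos 33° − T sin 39° = 323.4 N.

T ≈ 570 N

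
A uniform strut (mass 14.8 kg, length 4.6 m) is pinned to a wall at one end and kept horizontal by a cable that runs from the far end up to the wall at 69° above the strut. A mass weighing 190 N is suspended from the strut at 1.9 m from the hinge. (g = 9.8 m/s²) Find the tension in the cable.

Take torques about the hinge: T sin 69° · 4.6 = 14.8×9.8×2.3 + 190×1.9 = 694.59 N·m.
So T = 694.59 / (0.9336 × 4.6) = 161.74 N.

T ≈ 162 N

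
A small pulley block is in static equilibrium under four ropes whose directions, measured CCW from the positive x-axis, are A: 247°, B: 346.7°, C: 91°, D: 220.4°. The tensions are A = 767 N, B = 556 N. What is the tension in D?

Resolve: ΣF_x = 767 cos 247° + 556 cos 346.7° + T_C cos 91° + T_D cos 220.4° = 0.
        ΣF_y = 767 sin 247° + 556 sin 346.7° + T_C sin 91° + T_D sin 220.4° = 0.
The known terms sum to (241.4, -833.9) N, so -0.0175 T_C − 0.7615 T_D = -241.4 and 0.9998 T_C − 0.6481 T_D = 833.9.
Solving simultaneously: T_C = 1024 N, T_D = 293.5 N.

T_D ≈ 294 N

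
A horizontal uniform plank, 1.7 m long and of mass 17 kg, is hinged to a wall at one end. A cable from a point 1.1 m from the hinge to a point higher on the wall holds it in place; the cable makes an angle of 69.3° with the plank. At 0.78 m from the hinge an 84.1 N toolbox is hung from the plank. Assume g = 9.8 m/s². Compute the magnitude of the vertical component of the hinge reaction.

Take torques about the hinge: T sin 69.3° · 1.1 = 17×9.8×0.85 + 84.1×0.78 = 207.21 N·m.
So T = 207.21 / (0.9354 × 1.1) = 201.37 N.
ΣF_y = 0: H_y = (17×9.8 + 84.1) − T sin 69.3° = 250.7 − 188.37 = 62.329 N.

|H_y| ≈ 62.3 N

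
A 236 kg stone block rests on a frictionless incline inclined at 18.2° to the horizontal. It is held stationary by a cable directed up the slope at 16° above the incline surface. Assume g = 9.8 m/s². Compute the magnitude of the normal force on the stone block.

N ≈ 1990 N

Take axes along and perpendicular to the incline. Weight components: W sin 18.2° = 722.4 N down-slope, W cos 18.2° = 2197 N into the surface.
Along incline: T cos 16° = W sin 18.2° → T = 751.5 N.
Perpendicular: N = W cos 18.2° − T sin 16° = 1990 N.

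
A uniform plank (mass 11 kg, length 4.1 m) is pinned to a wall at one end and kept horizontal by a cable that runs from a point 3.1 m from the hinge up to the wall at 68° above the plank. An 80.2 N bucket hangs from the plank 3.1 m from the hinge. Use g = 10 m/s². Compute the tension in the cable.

T ≈ 165 N

Take torques about the hinge: T sin 68° · 3.1 = 11×10×2.05 + 80.2×3.1 = 474.12 N·m.
So T = 474.12 / (0.9272 × 3.1) = 164.95 N.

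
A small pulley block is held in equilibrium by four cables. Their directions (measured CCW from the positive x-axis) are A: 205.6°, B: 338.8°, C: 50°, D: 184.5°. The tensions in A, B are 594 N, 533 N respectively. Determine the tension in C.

T_C ≈ 624 N

Resolve: ΣF_x = 594 cos 205.6° + 533 cos 338.8° + T_C cos 50° + T_D cos 184.5° = 0.
        ΣF_y = 594 sin 205.6° + 533 sin 338.8° + T_C sin 50° + T_D sin 184.5° = 0.
The known terms sum to (-38.76, -449.4) N, so 0.6428 T_C − 0.9969 T_D = 38.76 and 0.7660 T_C − 0.0785 T_D = 449.4.
Solving simultaneously: T_C = 623.9 N, T_D = 363.4 N.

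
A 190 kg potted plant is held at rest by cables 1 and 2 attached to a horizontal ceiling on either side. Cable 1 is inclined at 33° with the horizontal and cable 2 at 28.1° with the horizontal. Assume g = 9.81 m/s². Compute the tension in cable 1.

Weight W = 190 × 9.81 = 1864 N acts straight down.
Horizontal: T_1 cos 33° = T_2 cos 28.1°  →  T_2 = 0.9507 T_1.
Vertical: T_1 sin 33° + T_2 sin 28.1° = 1864.
Substituting the horizontal relation into the vertical equation gives 0.9924 T_1 = 1864, so T_1 = 1878 N.

T_1 ≈ 1880 N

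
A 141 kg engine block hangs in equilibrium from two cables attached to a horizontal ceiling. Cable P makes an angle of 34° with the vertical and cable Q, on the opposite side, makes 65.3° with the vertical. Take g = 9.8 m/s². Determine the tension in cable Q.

T_Q ≈ 783 N

Angles from the horizontal: cable P is 90° − 34° = 56°, cable Q is 90° − 65.3° = 24.7°.
Weight W = 141 × 9.8 = 1382 N acts straight down.
Horizontal: T_P cos 56° = T_Q cos 24.7°  →  T_P = 1.625 T_Q.
Vertical: T_P sin 56° + T_Q sin 24.7° = 1382.
Substituting the horizontal relation into the vertical equation gives 1.765 T_Q = 1382, so T_Q = 783 N.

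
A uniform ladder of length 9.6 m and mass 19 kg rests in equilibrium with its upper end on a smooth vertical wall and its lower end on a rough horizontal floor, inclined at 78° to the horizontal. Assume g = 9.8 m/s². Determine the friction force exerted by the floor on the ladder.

f ≈ 19.8 N

Torques about the foot: N_wall · 9.6 sin 78° = 19×9.8×4.8 cos 78° → N_wall = 19.789 N.
ΣF_x = 0: f_floor = N_wall = 19.789 N.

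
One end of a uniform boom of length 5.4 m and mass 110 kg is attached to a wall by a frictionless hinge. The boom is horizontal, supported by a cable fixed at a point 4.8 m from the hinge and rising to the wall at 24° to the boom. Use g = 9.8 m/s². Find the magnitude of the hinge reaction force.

|H| ≈ 1440 N

Take torques about the hinge: T sin 24° · 4.8 = 110×9.8×2.7 = 2910.6 N·m.
So T = 2910.6 / (0.4067 × 4.8) = 1490.8 N.
ΣF_x = 0: H_x = T cos 24° = 1361.9 N.
ΣF_y = 0: H_y = (110×9.8) − T sin 24° = 1078 − 606.38 = 471.62 N.
|H| = √(H_x² + H_y²) = √((1361.9)² + (471.62)²) = 1441.3 N.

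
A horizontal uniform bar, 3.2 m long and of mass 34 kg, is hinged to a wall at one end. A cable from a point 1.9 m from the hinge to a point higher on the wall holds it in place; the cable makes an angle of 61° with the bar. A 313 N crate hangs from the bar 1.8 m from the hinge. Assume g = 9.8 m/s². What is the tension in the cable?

T ≈ 660 N

Take torques about the hinge: T sin 61° · 1.9 = 34×9.8×1.6 + 313×1.8 = 1096.5 N·m.
So T = 1096.5 / (0.8746 × 1.9) = 659.85 N.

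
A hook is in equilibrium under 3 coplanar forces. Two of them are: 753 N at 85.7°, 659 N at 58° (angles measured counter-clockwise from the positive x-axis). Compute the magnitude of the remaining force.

F ≈ 1370 N

Sum the known components: ΣF_x = 405.7 N, ΣF_y = 1310 N.
For equilibrium the remaining force must supply (−ΣF_x, −ΣF_y) = (-405.7, -1310) N.
Magnitude = √((-405.7)² + (-1310)²) = 1371 N; direction = atan2(-1310, -405.7) = 252.8°.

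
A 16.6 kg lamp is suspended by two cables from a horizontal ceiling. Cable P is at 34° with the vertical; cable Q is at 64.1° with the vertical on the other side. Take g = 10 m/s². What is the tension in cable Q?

Angles from the horizontal: cable P is 90° − 34° = 56°, cable Q is 90° − 64.1° = 25.9°.
Weight W = 16.6 × 10 = 166 N acts straight down.
Horizontal: T_P cos 56° = T_Q cos 25.9°  →  T_P = 1.609 T_Q.
Vertical: T_P sin 56° + T_Q sin 25.9° = 166.
Substituting the horizontal relation into the vertical equation gives 1.77 T_Q = 166, so T_Q = 93.76 N.

T_Q ≈ 93.8 N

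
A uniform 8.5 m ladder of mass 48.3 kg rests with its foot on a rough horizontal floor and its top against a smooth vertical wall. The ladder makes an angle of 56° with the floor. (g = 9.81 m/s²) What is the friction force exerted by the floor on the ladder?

Torques about the foot: N_wall · 8.5 sin 56° = 48.3×9.81×4.25 cos 56° → N_wall = 159.8 N.
ΣF_x = 0: f_floor = N_wall = 159.8 N.

f ≈ 160 N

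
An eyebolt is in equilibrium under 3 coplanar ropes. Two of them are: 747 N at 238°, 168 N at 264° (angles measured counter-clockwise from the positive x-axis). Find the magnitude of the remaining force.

Sum the known components: ΣF_x = -413.4 N, ΣF_y = -800.6 N.
For equilibrium the remaining force must supply (−ΣF_x, −ΣF_y) = (413.4, 800.6) N.
Magnitude = √((413.4)² + (800.6)²) = 901 N; direction = atan2(800.6, 413.4) = 62.7°.

F ≈ 901 N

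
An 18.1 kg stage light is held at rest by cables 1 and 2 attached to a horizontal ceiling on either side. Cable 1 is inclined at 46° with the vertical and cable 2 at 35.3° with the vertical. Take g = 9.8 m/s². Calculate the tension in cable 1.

Angles from the horizontal: cable 1 is 90° − 46° = 44°, cable 2 is 90° − 35.3° = 54.7°.
Weight W = 18.1 × 9.8 = 177.4 N acts straight down.
Horizontal: T_1 cos 44° = T_2 cos 54.7°  →  T_2 = 1.245 T_1.
Vertical: T_1 sin 44° + T_2 sin 54.7° = 177.4.
Substituting the horizontal relation into the vertical equation gives 1.711 T_1 = 177.4, so T_1 = 103.7 N.

T_1 ≈ 104 N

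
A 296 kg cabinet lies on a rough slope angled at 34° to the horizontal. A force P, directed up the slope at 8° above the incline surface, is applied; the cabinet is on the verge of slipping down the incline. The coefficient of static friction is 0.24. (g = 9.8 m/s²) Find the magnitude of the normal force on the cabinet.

N ≈ 2250 N

On the verge of sliding down the incline, friction equals μN and acts up the slope.
Perpendicular: N + P sin 8° = W cos 34° = 2405 N.
Along incline: P cos 8° + μN = W sin 34° with W sin 34° = 1622 N.
Solving the pair for P and N: P = 1092 N, N = 2253 N (and f = μN = 540.7 N).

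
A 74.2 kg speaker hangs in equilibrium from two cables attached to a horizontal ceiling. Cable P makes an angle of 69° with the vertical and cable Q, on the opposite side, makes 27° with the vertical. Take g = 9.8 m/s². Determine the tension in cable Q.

T_Q ≈ 683 N

Angles from the horizontal: cable P is 90° − 69° = 21°, cable Q is 90° − 27° = 63°.
Weight W = 74.2 × 9.8 = 727.2 N acts straight down.
Horizontal: T_P cos 21° = T_Q cos 63°  →  T_P = 0.4863 T_Q.
Vertical: T_P sin 21° + T_Q sin 63° = 727.2.
Substituting the horizontal relation into the vertical equation gives 1.065 T_Q = 727.2, so T_Q = 682.6 N.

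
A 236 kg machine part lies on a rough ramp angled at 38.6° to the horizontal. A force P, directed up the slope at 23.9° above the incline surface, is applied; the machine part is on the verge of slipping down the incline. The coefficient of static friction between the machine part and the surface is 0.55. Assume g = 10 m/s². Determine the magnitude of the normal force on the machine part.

N ≈ 1580 N

On the verge of sliding down the incline, friction equals μN and acts up the slope.
Perpendicular: N + P sin 23.9° = W cos 38.6° = 1844 N.
Along incline: P cos 23.9° + μN = W sin 38.6° with W sin 38.6° = 1472 N.
Solving the pair for P and N: P = 662.3 N, N = 1576 N (and f = μN = 866.8 N).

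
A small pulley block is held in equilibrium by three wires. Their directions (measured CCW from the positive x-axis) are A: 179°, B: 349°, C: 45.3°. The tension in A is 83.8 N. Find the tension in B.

Resolve: ΣF_x = 83.8 cos 179° + T_B cos 349° + T_C cos 45.3° = 0.
        ΣF_y = 83.8 sin 179° + T_B sin 349° + T_C sin 45.3° = 0.
The known terms sum to (-83.79, 1.463) N, so 0.9816 T_B + 0.7034 T_C = 83.79 and -0.1908 T_B + 0.7108 T_C = -1.463.
Solving simultaneously: T_B = 72.82 N, T_C = 17.49 N.

T_B ≈ 72.8 N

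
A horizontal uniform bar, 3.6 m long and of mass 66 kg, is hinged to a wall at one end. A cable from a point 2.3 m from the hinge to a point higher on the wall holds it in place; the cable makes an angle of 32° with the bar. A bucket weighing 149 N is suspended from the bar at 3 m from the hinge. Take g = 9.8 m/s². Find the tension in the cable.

Take torques about the hinge: T sin 32° · 2.3 = 66×9.8×1.8 + 149×3 = 1611.2 N·m.
So T = 1611.2 / (0.5299 × 2.3) = 1322 N.

T ≈ 1320 N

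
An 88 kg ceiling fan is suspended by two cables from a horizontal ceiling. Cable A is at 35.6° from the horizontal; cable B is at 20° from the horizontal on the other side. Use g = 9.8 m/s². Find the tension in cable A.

Weight W = 88 × 9.8 = 862.4 N acts straight down.
Horizontal: T_A cos 35.6° = T_B cos 20°  →  T_B = 0.8653 T_A.
Vertical: T_A sin 35.6° + T_B sin 20° = 862.4.
Substituting the horizontal relation into the vertical equation gives 0.8781 T_A = 862.4, so T_A = 982.2 N.

T_A ≈ 982 N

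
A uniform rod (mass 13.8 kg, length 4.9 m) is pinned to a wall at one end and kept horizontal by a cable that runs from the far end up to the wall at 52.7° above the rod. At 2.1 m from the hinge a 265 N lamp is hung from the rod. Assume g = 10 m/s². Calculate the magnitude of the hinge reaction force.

Take torques about the hinge: T sin 52.7° · 4.9 = 13.8×10×2.45 + 265×2.1 = 894.6 N·m.
So T = 894.6 / (0.7955 × 4.9) = 229.51 N.
ΣF_x = 0: H_x = T cos 52.7° = 139.08 N.
ΣF_y = 0: H_y = (13.8×10 + 265) − T sin 52.7° = 403 − 182.57 = 220.43 N.
|H| = √(H_x² + H_y²) = √((139.08)² + (220.43)²) = 260.64 N.

|H| ≈ 261 N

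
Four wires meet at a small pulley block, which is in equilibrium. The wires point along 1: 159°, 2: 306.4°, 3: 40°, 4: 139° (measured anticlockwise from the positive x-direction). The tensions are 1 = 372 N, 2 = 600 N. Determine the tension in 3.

Resolve: ΣF_x = 372 cos 159° + 600 cos 306.4° + T_3 cos 40° + T_4 cos 139° = 0.
        ΣF_y = 372 sin 159° + 600 sin 306.4° + T_3 sin 40° + T_4 sin 139° = 0.
The known terms sum to (8.759, -349.6) N, so 0.7660 T_3 − 0.7547 T_4 = -8.759 and 0.6428 T_3 + 0.6561 T_4 = 349.6.
Solving simultaneously: T_3 = 261.3 N, T_4 = 276.9 N.

T_3 ≈ 261 N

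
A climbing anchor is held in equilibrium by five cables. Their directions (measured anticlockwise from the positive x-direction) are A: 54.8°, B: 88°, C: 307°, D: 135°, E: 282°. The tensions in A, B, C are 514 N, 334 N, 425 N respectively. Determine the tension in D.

Resolve: ΣF_x = 514 cos 54.8° + 334 cos 88° + 425 cos 307° + T_D cos 135° + T_E cos 282° = 0.
        ΣF_y = 514 sin 54.8° + 334 sin 88° + 425 sin 307° + T_D sin 135° + T_E sin 282° = 0.
The known terms sum to (563.7, 414.4) N, so -0.7071 T_D + 0.2079 T_E = -563.7 and 0.7071 T_D − 0.9781 T_E = -414.4.
Solving simultaneously: T_D = 1171 N, T_E = 1270 N.

T_D ≈ 1170 N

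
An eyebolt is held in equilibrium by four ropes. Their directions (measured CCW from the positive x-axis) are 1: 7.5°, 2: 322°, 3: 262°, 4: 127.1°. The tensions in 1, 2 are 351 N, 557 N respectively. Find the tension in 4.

T_4 ≈ 1160 N

Resolve: ΣF_x = 351 cos 7.5° + 557 cos 322° + T_3 cos 262° + T_4 cos 127.1° = 0.
        ΣF_y = 351 sin 7.5° + 557 sin 322° + T_3 sin 262° + T_4 sin 127.1° = 0.
The known terms sum to (786.9, -297.1) N, so -0.1392 T_3 − 0.6032 T_4 = -786.9 and -0.9903 T_3 + 0.7976 T_4 = 297.1.
Solving simultaneously: T_3 = 633.1 N, T_4 = 1158 N.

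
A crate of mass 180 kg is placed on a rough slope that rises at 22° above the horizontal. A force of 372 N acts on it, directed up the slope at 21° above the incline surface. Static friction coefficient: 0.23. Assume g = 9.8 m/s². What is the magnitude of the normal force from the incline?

Axes along / perpendicular to the incline. W sin 22° = 660.8 N down-slope; W cos 22° = 1636 N into the surface.
Perpendicular: N = W cos 22° − P sin 21° = 1636 − 133.3 = 1502 N.
Along incline: P cos 21° + f = W sin 22° (friction acts up-slope) → f = 660.8 − 347.3 = 313.5 N.
|f| = 313.5 N ≤ μN = 345.5 N, so the crate is indeed static.

N ≈ 1500 N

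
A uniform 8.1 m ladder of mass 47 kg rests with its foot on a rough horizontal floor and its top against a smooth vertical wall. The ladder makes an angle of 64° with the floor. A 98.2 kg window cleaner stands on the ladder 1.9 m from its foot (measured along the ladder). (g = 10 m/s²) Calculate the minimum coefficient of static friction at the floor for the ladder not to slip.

μ_min ≈ 0.156

ΣF_y = 0: N_floor = 47×10 + 98.2×10 = 1452 N.
Torques about the foot: N_wall · 8.1 sin 64° = 47×10×4.05 cos 64° + 98.2×10×1.9 cos 64° → N_wall = 226.96 N.
ΣF_x = 0: f_floor = N_wall = 226.96 N.
μ_min = f_floor / N_floor = 226.96 / 1452 = 0.1563.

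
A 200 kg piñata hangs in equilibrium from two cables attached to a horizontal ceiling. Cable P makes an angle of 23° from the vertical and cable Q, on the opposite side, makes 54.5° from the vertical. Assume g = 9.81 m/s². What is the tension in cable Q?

Angles from the horizontal: cable P is 90° − 23° = 67°, cable Q is 90° − 54.5° = 35.5°.
Weight W = 200 × 9.81 = 1962 N acts straight down.
Horizontal: T_P cos 67° = T_Q cos 35.5°  →  T_P = 2.084 T_Q.
Vertical: T_P sin 67° + T_Q sin 35.5° = 1962.
Substituting the horizontal relation into the vertical equation gives 2.499 T_Q = 1962, so T_Q = 785.2 N.

T_Q ≈ 785 N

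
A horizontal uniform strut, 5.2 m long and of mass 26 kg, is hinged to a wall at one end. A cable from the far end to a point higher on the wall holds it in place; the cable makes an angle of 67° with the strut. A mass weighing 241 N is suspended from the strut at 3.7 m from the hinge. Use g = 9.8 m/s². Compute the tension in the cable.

T ≈ 325 N

Take torques about the hinge: T sin 67° · 5.2 = 26×9.8×2.6 + 241×3.7 = 1554.2 N·m.
So T = 1554.2 / (0.9205 × 5.2) = 324.69 N.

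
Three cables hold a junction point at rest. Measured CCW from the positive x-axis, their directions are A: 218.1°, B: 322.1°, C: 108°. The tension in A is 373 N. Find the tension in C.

Resolve: ΣF_x = 373 cos 218.1° + T_B cos 322.1° + T_C cos 108° = 0.
        ΣF_y = 373 sin 218.1° + T_B sin 322.1° + T_C sin 108° = 0.
The known terms sum to (-293.5, -230.2) N, so 0.7891 T_B − 0.3090 T_C = 293.5 and -0.6143 T_B + 0.9511 T_C = 230.2.
Solving simultaneously: T_B = 624.8 N, T_C = 645.5 N.

T_C ≈ 646 N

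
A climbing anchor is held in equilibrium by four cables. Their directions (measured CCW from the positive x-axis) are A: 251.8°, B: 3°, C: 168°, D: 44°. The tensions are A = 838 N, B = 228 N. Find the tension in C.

T_C ≈ 652 N

Resolve: ΣF_x = 838 cos 251.8° + 228 cos 3° + T_C cos 168° + T_D cos 44° = 0.
        ΣF_y = 838 sin 251.8° + 228 sin 3° + T_C sin 168° + T_D sin 44° = 0.
The known terms sum to (-34.05, -784.1) N, so -0.9781 T_C + 0.7193 T_D = 34.05 and 0.2079 T_C + 0.6947 T_D = 784.1.
Solving simultaneously: T_C = 651.9 N, T_D = 933.7 N.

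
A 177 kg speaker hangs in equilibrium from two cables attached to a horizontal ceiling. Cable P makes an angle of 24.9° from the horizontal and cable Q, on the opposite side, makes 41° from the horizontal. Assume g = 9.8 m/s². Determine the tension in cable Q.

T_Q ≈ 1720 N

Weight W = 177 × 9.8 = 1735 N acts straight down.
Horizontal: T_P cos 24.9° = T_Q cos 41°  →  T_P = 0.8321 T_Q.
Vertical: T_P sin 24.9° + T_Q sin 41° = 1735.
Substituting the horizontal relation into the vertical equation gives 1.006 T_Q = 1735, so T_Q = 1724 N.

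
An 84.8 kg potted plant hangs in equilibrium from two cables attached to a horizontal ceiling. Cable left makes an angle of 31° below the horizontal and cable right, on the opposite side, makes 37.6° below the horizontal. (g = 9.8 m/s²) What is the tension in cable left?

T_left ≈ 707 N

Weight W = 84.8 × 9.8 = 831 N acts straight down.
Horizontal: T_left cos 31° = T_right cos 37.6°  →  T_right = 1.082 T_left.
Vertical: T_left sin 31° + T_right sin 37.6° = 831.
Substituting the horizontal relation into the vertical equation gives 1.175 T_left = 831, so T_left = 707.2 N.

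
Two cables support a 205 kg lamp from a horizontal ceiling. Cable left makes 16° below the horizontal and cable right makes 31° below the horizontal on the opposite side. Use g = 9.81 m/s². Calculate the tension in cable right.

Weight W = 205 × 9.81 = 2011 N acts straight down.
Horizontal: T_left cos 16° = T_right cos 31°  →  T_left = 0.8917 T_right.
Vertical: T_left sin 16° + T_right sin 31° = 2011.
Substituting the horizontal relation into the vertical equation gives 0.7608 T_right = 2011, so T_right = 2643 N.

T_right ≈ 2640 N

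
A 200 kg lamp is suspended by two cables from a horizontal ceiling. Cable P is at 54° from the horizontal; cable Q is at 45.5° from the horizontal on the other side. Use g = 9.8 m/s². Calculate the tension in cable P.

Weight W = 200 × 9.8 = 1960 N acts straight down.
Horizontal: T_P cos 54° = T_Q cos 45.5°  →  T_Q = 0.8386 T_P.
Vertical: T_P sin 54° + T_Q sin 45.5° = 1960.
Substituting the horizontal relation into the vertical equation gives 1.407 T_P = 1960, so T_P = 1393 N.

T_P ≈ 1390 N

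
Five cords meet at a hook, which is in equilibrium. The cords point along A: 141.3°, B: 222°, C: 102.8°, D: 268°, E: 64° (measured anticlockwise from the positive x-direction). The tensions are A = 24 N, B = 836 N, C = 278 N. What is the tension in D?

T_D ≈ 1260 N

Resolve: ΣF_x = 24 cos 141.3° + 836 cos 222° + 278 cos 102.8° + T_D cos 268° + T_E cos 64° = 0.
        ΣF_y = 24 sin 141.3° + 836 sin 222° + 278 sin 102.8° + T_D sin 268° + T_E sin 64° = 0.
The known terms sum to (-701.6, -273.3) N, so -0.0349 T_D + 0.4384 T_E = 701.6 and -0.9994 T_D + 0.8988 T_E = 273.3.
Solving simultaneously: T_D = 1256 N, T_E = 1700 N.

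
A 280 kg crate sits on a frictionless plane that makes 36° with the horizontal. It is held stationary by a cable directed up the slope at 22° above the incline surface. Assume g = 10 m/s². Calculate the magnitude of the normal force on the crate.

N ≈ 1600 N

Take axes along and perpendicular to the incline. Weight components: W sin 36° = 1646 N down-slope, W cos 36° = 2265 N into the surface.
Along incline: T cos 22° = W sin 36° → T = 1775 N.
Perpendicular: N = W cos 36° − T sin 22° = 1600 N.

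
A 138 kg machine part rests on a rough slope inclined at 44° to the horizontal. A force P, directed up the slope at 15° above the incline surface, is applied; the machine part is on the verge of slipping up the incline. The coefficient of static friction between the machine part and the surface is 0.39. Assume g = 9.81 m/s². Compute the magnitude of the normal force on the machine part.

N ≈ 654 N

On the verge of sliding up the incline, friction equals μN and acts down the slope.
Perpendicular: N + P sin 15° = W cos 44° = 973.8 N.
Along incline: P cos 15° = W sin 44° + μN  with W sin 44° = 940.4 N.
Solving the pair for P and N: P = 1237 N, N = 653.5 N (and f = μN = 254.9 N).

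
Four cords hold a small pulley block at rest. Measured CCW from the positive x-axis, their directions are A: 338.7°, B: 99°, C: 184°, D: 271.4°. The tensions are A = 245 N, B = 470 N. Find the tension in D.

T_D ≈ 364 N

Resolve: ΣF_x = 245 cos 338.7° + 470 cos 99° + T_C cos 184° + T_D cos 271.4° = 0.
        ΣF_y = 245 sin 338.7° + 470 sin 99° + T_C sin 184° + T_D sin 271.4° = 0.
The known terms sum to (154.7, 375.2) N, so -0.9976 T_C + 0.0244 T_D = -154.7 and -0.0698 T_C − 0.9997 T_D = -375.2.
Solving simultaneously: T_C = 164 N, T_D = 363.9 N.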